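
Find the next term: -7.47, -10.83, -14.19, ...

Differences: -10.83 - -7.47 = -3.36
This is an arithmetic sequence with common difference d = -3.36.
Next term = -14.19 + -3.36 = -17.55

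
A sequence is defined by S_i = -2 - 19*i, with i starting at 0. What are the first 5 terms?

This is an arithmetic sequence.
i=0: S_0 = -2 + -19*0 = -2
i=1: S_1 = -2 + -19*1 = -21
i=2: S_2 = -2 + -19*2 = -40
i=3: S_3 = -2 + -19*3 = -59
i=4: S_4 = -2 + -19*4 = -78
The first 5 terms are: [-2, -21, -40, -59, -78]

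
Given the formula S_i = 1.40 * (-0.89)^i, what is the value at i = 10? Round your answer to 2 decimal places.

S_10 = 1.4 * (-0.89)^10 ≈ 1.4 * 0.3118 ≈ 0.44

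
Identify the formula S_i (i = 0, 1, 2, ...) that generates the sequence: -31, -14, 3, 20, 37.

Check differences: -14 - -31 = 17
3 - -14 = 17
Common difference d = 17.
First term a = -31.
Formula: S_i = -31 + 17*i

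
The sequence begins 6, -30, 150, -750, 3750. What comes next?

Ratios: -30 / 6 = -5.0
This is a geometric sequence with common ratio r = -5.
Next term = 3750 * -5 = -18750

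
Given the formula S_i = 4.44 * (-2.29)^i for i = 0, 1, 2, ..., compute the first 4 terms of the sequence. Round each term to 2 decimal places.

This is a geometric sequence.
i=0: S_0 = 4.44 * (-2.29)^0 = 4.44
i=1: S_1 = 4.44 * (-2.29)^1 ≈ -10.17
i=2: S_2 = 4.44 * (-2.29)^2 ≈ 23.28
i=3: S_3 = 4.44 * (-2.29)^3 ≈ -53.32
The first 4 terms are: [4.44, -10.17, 23.28, -53.32]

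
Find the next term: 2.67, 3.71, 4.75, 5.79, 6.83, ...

Differences: 3.71 - 2.67 = 1.04
This is an arithmetic sequence with common difference d = 1.04.
Next term = 6.83 + 1.04 = 7.87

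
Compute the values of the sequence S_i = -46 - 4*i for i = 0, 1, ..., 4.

This is an arithmetic sequence.
i=0: S_0 = -46 + -4*0 = -46
i=1: S_1 = -46 + -4*1 = -50
i=2: S_2 = -46 + -4*2 = -54
i=3: S_3 = -46 + -4*3 = -58
i=4: S_4 = -46 + -4*4 = -62
The first 5 terms are: [-46, -50, -54, -58, -62]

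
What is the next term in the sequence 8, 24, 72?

Ratios: 24 / 8 = 3.0
This is a geometric sequence with common ratio r = 3.
Next term = 72 * 3 = 216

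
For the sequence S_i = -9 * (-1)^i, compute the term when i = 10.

S_10 = -9 * (-1)^10 = -9 * 1 = -9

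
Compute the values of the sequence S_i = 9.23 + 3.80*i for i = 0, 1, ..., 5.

This is an arithmetic sequence.
i=0: S_0 = 9.23 + 3.8*0 = 9.23
i=1: S_1 = 9.23 + 3.8*1 = 13.03
i=2: S_2 = 9.23 + 3.8*2 = 16.83
i=3: S_3 = 9.23 + 3.8*3 = 20.63
i=4: S_4 = 9.23 + 3.8*4 = 24.43
i=5: S_5 = 9.23 + 3.8*5 = 28.23
The first 6 terms are: [9.23, 13.03, 16.83, 20.63, 24.43, 28.23]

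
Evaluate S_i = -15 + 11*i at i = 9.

S_9 = -15 + 11*9 = -15 + 99 = 84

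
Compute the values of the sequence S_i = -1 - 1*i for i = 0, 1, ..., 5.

This is an arithmetic sequence.
i=0: S_0 = -1 + -1*0 = -1
i=1: S_1 = -1 + -1*1 = -2
i=2: S_2 = -1 + -1*2 = -3
i=3: S_3 = -1 + -1*3 = -4
i=4: S_4 = -1 + -1*4 = -5
i=5: S_5 = -1 + -1*5 = -6
The first 6 terms are: [-1, -2, -3, -4, -5, -6]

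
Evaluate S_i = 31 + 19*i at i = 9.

S_9 = 31 + 19*9 = 31 + 171 = 202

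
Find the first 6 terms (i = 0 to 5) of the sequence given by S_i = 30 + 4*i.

This is an arithmetic sequence.
i=0: S_0 = 30 + 4*0 = 30
i=1: S_1 = 30 + 4*1 = 34
i=2: S_2 = 30 + 4*2 = 38
i=3: S_3 = 30 + 4*3 = 42
i=4: S_4 = 30 + 4*4 = 46
i=5: S_5 = 30 + 4*5 = 50
The first 6 terms are: [30, 34, 38, 42, 46, 50]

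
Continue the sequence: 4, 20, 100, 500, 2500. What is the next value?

Ratios: 20 / 4 = 5.0
This is a geometric sequence with common ratio r = 5.
Next term = 2500 * 5 = 12500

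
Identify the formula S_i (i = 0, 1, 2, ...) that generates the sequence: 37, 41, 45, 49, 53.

Check differences: 41 - 37 = 4
45 - 41 = 4
Common difference d = 4.
First term a = 37.
Formula: S_i = 37 + 4*i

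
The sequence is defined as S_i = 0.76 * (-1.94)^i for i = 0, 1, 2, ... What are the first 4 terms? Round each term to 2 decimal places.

This is a geometric sequence.
i=0: S_0 = 0.76 * (-1.94)^0 = 0.76
i=1: S_1 = 0.76 * (-1.94)^1 ≈ -1.47
i=2: S_2 = 0.76 * (-1.94)^2 ≈ 2.86
i=3: S_3 = 0.76 * (-1.94)^3 ≈ -5.55
The first 4 terms are: [0.76, -1.47, 2.86, -5.55]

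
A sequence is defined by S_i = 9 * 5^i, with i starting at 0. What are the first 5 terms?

This is a geometric sequence.
i=0: S_0 = 9 * 5^0 = 9
i=1: S_1 = 9 * 5^1 = 45
i=2: S_2 = 9 * 5^2 = 225
i=3: S_3 = 9 * 5^3 = 1125
i=4: S_4 = 9 * 5^4 = 5625
The first 5 terms are: [9, 45, 225, 1125, 5625]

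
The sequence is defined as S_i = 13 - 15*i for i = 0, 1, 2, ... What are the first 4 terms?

This is an arithmetic sequence.
i=0: S_0 = 13 + -15*0 = 13
i=1: S_1 = 13 + -15*1 = -2
i=2: S_2 = 13 + -15*2 = -17
i=3: S_3 = 13 + -15*3 = -32
The first 4 terms are: [13, -2, -17, -32]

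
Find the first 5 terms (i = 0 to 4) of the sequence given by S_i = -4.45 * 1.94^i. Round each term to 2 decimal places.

This is a geometric sequence.
i=0: S_0 = -4.45 * 1.94^0 = -4.45
i=1: S_1 = -4.45 * 1.94^1 ≈ -8.63
i=2: S_2 = -4.45 * 1.94^2 ≈ -16.75
i=3: S_3 = -4.45 * 1.94^3 ≈ -32.49
i=4: S_4 = -4.45 * 1.94^4 ≈ -63.03
The first 5 terms are: [-4.45, -8.63, -16.75, -32.49, -63.03]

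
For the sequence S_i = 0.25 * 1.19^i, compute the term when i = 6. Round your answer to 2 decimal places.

S_6 = 0.25 * 1.19^6 ≈ 0.25 * 2.8398 ≈ 0.71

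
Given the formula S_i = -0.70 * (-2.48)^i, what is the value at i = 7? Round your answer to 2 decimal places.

S_7 = -0.7 * (-2.48)^7 ≈ -0.7 * -576.9813 ≈ 403.89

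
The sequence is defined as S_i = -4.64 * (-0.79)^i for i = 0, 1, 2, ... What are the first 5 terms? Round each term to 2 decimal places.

This is a geometric sequence.
i=0: S_0 = -4.64 * (-0.79)^0 = -4.64
i=1: S_1 = -4.64 * (-0.79)^1 ≈ 3.67
i=2: S_2 = -4.64 * (-0.79)^2 ≈ -2.9
i=3: S_3 = -4.64 * (-0.79)^3 ≈ 2.29
i=4: S_4 = -4.64 * (-0.79)^4 ≈ -1.81
The first 5 terms are: [-4.64, 3.67, -2.9, 2.29, -1.81]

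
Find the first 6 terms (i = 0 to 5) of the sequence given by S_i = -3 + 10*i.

This is an arithmetic sequence.
i=0: S_0 = -3 + 10*0 = -3
i=1: S_1 = -3 + 10*1 = 7
i=2: S_2 = -3 + 10*2 = 17
i=3: S_3 = -3 + 10*3 = 27
i=4: S_4 = -3 + 10*4 = 37
i=5: S_5 = -3 + 10*5 = 47
The first 6 terms are: [-3, 7, 17, 27, 37, 47]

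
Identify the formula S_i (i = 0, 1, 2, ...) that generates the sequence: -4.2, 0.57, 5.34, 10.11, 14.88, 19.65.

Check differences: 0.57 - -4.2 = 4.77
5.34 - 0.57 = 4.77
Common difference d = 4.77.
First term a = -4.2.
Formula: S_i = -4.20 + 4.77*i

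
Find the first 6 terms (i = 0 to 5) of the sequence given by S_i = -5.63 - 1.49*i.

This is an arithmetic sequence.
i=0: S_0 = -5.63 + -1.49*0 = -5.63
i=1: S_1 = -5.63 + -1.49*1 = -7.12
i=2: S_2 = -5.63 + -1.49*2 = -8.61
i=3: S_3 = -5.63 + -1.49*3 = -10.1
i=4: S_4 = -5.63 + -1.49*4 = -11.59
i=5: S_5 = -5.63 + -1.49*5 = -13.08
The first 6 terms are: [-5.63, -7.12, -8.61, -10.1, -11.59, -13.08]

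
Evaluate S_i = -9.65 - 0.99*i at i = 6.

S_6 = -9.65 + -0.99*6 = -9.65 + -5.94 = -15.59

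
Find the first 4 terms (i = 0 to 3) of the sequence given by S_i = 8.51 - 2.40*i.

This is an arithmetic sequence.
i=0: S_0 = 8.51 + -2.4*0 = 8.51
i=1: S_1 = 8.51 + -2.4*1 = 6.11
i=2: S_2 = 8.51 + -2.4*2 = 3.71
i=3: S_3 = 8.51 + -2.4*3 = 1.31
The first 4 terms are: [8.51, 6.11, 3.71, 1.31]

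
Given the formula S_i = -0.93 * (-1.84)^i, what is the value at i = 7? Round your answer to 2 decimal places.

S_7 = -0.93 * (-1.84)^7 ≈ -0.93 * -71.4044 ≈ 66.41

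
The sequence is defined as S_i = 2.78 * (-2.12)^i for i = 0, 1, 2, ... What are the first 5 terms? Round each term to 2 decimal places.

This is a geometric sequence.
i=0: S_0 = 2.78 * (-2.12)^0 = 2.78
i=1: S_1 = 2.78 * (-2.12)^1 ≈ -5.89
i=2: S_2 = 2.78 * (-2.12)^2 ≈ 12.49
i=3: S_3 = 2.78 * (-2.12)^3 ≈ -26.49
i=4: S_4 = 2.78 * (-2.12)^4 ≈ 56.15
The first 5 terms are: [2.78, -5.89, 12.49, -26.49, 56.15]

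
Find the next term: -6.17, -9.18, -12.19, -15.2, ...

Differences: -9.18 - -6.17 = -3.01
This is an arithmetic sequence with common difference d = -3.01.
Next term = -15.2 + -3.01 = -18.21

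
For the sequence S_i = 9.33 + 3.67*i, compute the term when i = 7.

S_7 = 9.33 + 3.67*7 = 9.33 + 25.69 = 35.02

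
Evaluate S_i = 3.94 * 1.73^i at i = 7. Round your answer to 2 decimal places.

S_7 = 3.94 * 1.73^7 ≈ 3.94 * 46.3791 ≈ 182.73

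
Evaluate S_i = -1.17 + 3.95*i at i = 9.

S_9 = -1.17 + 3.95*9 = -1.17 + 35.55 = 34.38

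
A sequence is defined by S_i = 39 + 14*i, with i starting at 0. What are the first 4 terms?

This is an arithmetic sequence.
i=0: S_0 = 39 + 14*0 = 39
i=1: S_1 = 39 + 14*1 = 53
i=2: S_2 = 39 + 14*2 = 67
i=3: S_3 = 39 + 14*3 = 81
The first 4 terms are: [39, 53, 67, 81]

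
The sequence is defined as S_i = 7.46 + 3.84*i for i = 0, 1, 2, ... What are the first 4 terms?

This is an arithmetic sequence.
i=0: S_0 = 7.46 + 3.84*0 = 7.46
i=1: S_1 = 7.46 + 3.84*1 = 11.3
i=2: S_2 = 7.46 + 3.84*2 = 15.14
i=3: S_3 = 7.46 + 3.84*3 = 18.98
The first 4 terms are: [7.46, 11.3, 15.14, 18.98]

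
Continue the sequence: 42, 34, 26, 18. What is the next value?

Differences: 34 - 42 = -8
This is an arithmetic sequence with common difference d = -8.
Next term = 18 + -8 = 10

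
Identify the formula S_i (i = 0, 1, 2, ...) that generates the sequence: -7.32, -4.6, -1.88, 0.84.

Check differences: -4.6 - -7.32 = 2.72
-1.88 - -4.6 = 2.72
Common difference d = 2.72.
First term a = -7.32.
Formula: S_i = -7.32 + 2.72*i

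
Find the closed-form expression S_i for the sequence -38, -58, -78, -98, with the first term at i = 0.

Check differences: -58 - -38 = -20
-78 - -58 = -20
Common difference d = -20.
First term a = -38.
Formula: S_i = -38 - 20*i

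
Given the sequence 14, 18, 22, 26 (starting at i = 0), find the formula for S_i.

Check differences: 18 - 14 = 4
22 - 18 = 4
Common difference d = 4.
First term a = 14.
Formula: S_i = 14 + 4*i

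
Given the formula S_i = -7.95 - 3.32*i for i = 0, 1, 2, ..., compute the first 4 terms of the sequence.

This is an arithmetic sequence.
i=0: S_0 = -7.95 + -3.32*0 = -7.95
i=1: S_1 = -7.95 + -3.32*1 = -11.27
i=2: S_2 = -7.95 + -3.32*2 = -14.59
i=3: S_3 = -7.95 + -3.32*3 = -17.91
The first 4 terms are: [-7.95, -11.27, -14.59, -17.91]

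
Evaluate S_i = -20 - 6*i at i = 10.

S_10 = -20 + -6*10 = -20 + -60 = -80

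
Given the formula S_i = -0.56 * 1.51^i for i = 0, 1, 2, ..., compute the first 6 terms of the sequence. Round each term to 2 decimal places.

This is a geometric sequence.
i=0: S_0 = -0.56 * 1.51^0 = -0.56
i=1: S_1 = -0.56 * 1.51^1 ≈ -0.85
i=2: S_2 = -0.56 * 1.51^2 ≈ -1.28
i=3: S_3 = -0.56 * 1.51^3 ≈ -1.93
i=4: S_4 = -0.56 * 1.51^4 ≈ -2.91
i=5: S_5 = -0.56 * 1.51^5 ≈ -4.4
The first 6 terms are: [-0.56, -0.85, -1.28, -1.93, -2.91, -4.4]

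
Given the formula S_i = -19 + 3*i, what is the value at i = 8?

S_8 = -19 + 3*8 = -19 + 24 = 5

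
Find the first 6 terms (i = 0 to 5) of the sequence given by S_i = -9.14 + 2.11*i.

This is an arithmetic sequence.
i=0: S_0 = -9.14 + 2.11*0 = -9.14
i=1: S_1 = -9.14 + 2.11*1 = -7.03
i=2: S_2 = -9.14 + 2.11*2 = -4.92
i=3: S_3 = -9.14 + 2.11*3 = -2.81
i=4: S_4 = -9.14 + 2.11*4 = -0.7
i=5: S_5 = -9.14 + 2.11*5 = 1.41
The first 6 terms are: [-9.14, -7.03, -4.92, -2.81, -0.7, 1.41]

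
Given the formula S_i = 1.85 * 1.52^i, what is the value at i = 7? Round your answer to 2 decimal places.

S_7 = 1.85 * 1.52^7 ≈ 1.85 * 18.7458 ≈ 34.68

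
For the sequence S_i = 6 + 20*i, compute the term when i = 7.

S_7 = 6 + 20*7 = 6 + 140 = 146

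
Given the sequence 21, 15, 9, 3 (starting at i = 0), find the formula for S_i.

Check differences: 15 - 21 = -6
9 - 15 = -6
Common difference d = -6.
First term a = 21.
Formula: S_i = 21 - 6*i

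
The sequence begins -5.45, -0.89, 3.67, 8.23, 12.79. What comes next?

Differences: -0.89 - -5.45 = 4.56
This is an arithmetic sequence with common difference d = 4.56.
Next term = 12.79 + 4.56 = 17.35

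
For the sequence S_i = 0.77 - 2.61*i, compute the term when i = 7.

S_7 = 0.77 + -2.61*7 = 0.77 + -18.27 = -17.5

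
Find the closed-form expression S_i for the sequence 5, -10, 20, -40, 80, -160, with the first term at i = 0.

Check ratios: -10 / 5 = -2.0
Common ratio r = -2.
First term a = 5.
Formula: S_i = 5 * (-2)^i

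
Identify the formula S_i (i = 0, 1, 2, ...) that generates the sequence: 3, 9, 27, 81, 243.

Check ratios: 9 / 3 = 3.0
Common ratio r = 3.
First term a = 3.
Formula: S_i = 3 * 3^i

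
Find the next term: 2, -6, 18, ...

Ratios: -6 / 2 = -3.0
This is a geometric sequence with common ratio r = -3.
Next term = 18 * -3 = -54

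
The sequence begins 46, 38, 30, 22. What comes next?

Differences: 38 - 46 = -8
This is an arithmetic sequence with common difference d = -8.
Next term = 22 + -8 = 14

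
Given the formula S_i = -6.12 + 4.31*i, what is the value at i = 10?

S_10 = -6.12 + 4.31*10 = -6.12 + 43.1 = 36.98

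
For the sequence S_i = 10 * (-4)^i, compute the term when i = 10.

S_10 = 10 * (-4)^10 = 10 * 1048576 = 10485760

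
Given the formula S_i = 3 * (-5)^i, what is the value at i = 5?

S_5 = 3 * (-5)^5 = 3 * -3125 = -9375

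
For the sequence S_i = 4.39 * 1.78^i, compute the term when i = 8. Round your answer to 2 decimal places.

S_8 = 4.39 * 1.78^8 ≈ 4.39 * 100.7767 ≈ 442.41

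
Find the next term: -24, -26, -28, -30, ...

Differences: -26 - -24 = -2
This is an arithmetic sequence with common difference d = -2.
Next term = -30 + -2 = -32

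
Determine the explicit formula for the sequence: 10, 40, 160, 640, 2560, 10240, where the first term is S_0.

Check ratios: 40 / 10 = 4.0
Common ratio r = 4.
First term a = 10.
Formula: S_i = 10 * 4^i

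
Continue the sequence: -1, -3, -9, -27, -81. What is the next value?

Ratios: -3 / -1 = 3.0
This is a geometric sequence with common ratio r = 3.
Next term = -81 * 3 = -243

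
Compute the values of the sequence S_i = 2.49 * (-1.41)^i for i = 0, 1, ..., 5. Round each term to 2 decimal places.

This is a geometric sequence.
i=0: S_0 = 2.49 * (-1.41)^0 = 2.49
i=1: S_1 = 2.49 * (-1.41)^1 ≈ -3.51
i=2: S_2 = 2.49 * (-1.41)^2 ≈ 4.95
i=3: S_3 = 2.49 * (-1.41)^3 ≈ -6.98
i=4: S_4 = 2.49 * (-1.41)^4 ≈ 9.84
i=5: S_5 = 2.49 * (-1.41)^5 ≈ -13.88
The first 6 terms are: [2.49, -3.51, 4.95, -6.98, 9.84, -13.88]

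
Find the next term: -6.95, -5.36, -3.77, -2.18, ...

Differences: -5.36 - -6.95 = 1.59
This is an arithmetic sequence with common difference d = 1.59.
Next term = -2.18 + 1.59 = -0.59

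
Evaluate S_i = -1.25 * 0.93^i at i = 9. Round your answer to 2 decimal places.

S_9 = -1.25 * 0.93^9 ≈ -1.25 * 0.5204 ≈ -0.65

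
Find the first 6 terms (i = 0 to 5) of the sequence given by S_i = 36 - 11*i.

This is an arithmetic sequence.
i=0: S_0 = 36 + -11*0 = 36
i=1: S_1 = 36 + -11*1 = 25
i=2: S_2 = 36 + -11*2 = 14
i=3: S_3 = 36 + -11*3 = 3
i=4: S_4 = 36 + -11*4 = -8
i=5: S_5 = 36 + -11*5 = -19
The first 6 terms are: [36, 25, 14, 3, -8, -19]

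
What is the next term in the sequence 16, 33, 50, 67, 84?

Differences: 33 - 16 = 17
This is an arithmetic sequence with common difference d = 17.
Next term = 84 + 17 = 101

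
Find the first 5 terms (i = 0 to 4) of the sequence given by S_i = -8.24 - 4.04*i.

This is an arithmetic sequence.
i=0: S_0 = -8.24 + -4.04*0 = -8.24
i=1: S_1 = -8.24 + -4.04*1 = -12.28
i=2: S_2 = -8.24 + -4.04*2 = -16.32
i=3: S_3 = -8.24 + -4.04*3 = -20.36
i=4: S_4 = -8.24 + -4.04*4 = -24.4
The first 5 terms are: [-8.24, -12.28, -16.32, -20.36, -24.4]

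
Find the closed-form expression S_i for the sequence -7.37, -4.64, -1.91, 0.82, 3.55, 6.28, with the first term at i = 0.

Check differences: -4.64 - -7.37 = 2.73
-1.91 - -4.64 = 2.73
Common difference d = 2.73.
First term a = -7.37.
Formula: S_i = -7.37 + 2.73*i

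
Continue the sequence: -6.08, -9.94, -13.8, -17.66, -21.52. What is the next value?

Differences: -9.94 - -6.08 = -3.86
This is an arithmetic sequence with common difference d = -3.86.
Next term = -21.52 + -3.86 = -25.38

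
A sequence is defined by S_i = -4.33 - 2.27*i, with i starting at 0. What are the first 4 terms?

This is an arithmetic sequence.
i=0: S_0 = -4.33 + -2.27*0 = -4.33
i=1: S_1 = -4.33 + -2.27*1 = -6.6
i=2: S_2 = -4.33 + -2.27*2 = -8.87
i=3: S_3 = -4.33 + -2.27*3 = -11.14
The first 4 terms are: [-4.33, -6.6, -8.87, -11.14]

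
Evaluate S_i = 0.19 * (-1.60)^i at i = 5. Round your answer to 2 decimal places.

S_5 = 0.19 * (-1.6)^5 ≈ 0.19 * -10.4858 ≈ -1.99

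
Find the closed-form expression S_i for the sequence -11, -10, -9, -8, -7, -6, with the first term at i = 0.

Check differences: -10 - -11 = 1
-9 - -10 = 1
Common difference d = 1.
First term a = -11.
Formula: S_i = -11 + 1*i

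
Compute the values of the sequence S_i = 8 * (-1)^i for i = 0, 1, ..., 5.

This is a geometric sequence.
i=0: S_0 = 8 * (-1)^0 = 8
i=1: S_1 = 8 * (-1)^1 = -8
i=2: S_2 = 8 * (-1)^2 = 8
i=3: S_3 = 8 * (-1)^3 = -8
i=4: S_4 = 8 * (-1)^4 = 8
i=5: S_5 = 8 * (-1)^5 = -8
The first 6 terms are: [8, -8, 8, -8, 8, -8]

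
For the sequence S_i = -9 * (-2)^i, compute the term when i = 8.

S_8 = -9 * (-2)^8 = -9 * 256 = -2304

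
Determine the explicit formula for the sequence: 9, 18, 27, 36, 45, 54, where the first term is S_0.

Check differences: 18 - 9 = 9
27 - 18 = 9
Common difference d = 9.
First term a = 9.
Formula: S_i = 9 + 9*i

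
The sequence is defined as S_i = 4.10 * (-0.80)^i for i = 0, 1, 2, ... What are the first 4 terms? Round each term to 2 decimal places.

This is a geometric sequence.
i=0: S_0 = 4.1 * (-0.8)^0 = 4.1
i=1: S_1 = 4.1 * (-0.8)^1 = -3.28
i=2: S_2 = 4.1 * (-0.8)^2 ≈ 2.62
i=3: S_3 = 4.1 * (-0.8)^3 ≈ -2.1
The first 4 terms are: [4.1, -3.28, 2.62, -2.1]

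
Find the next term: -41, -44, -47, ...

Differences: -44 - -41 = -3
This is an arithmetic sequence with common difference d = -3.
Next term = -47 + -3 = -50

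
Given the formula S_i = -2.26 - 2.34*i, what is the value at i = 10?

S_10 = -2.26 + -2.34*10 = -2.26 + -23.4 = -25.66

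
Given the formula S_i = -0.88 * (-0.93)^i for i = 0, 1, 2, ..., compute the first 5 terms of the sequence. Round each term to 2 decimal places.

This is a geometric sequence.
i=0: S_0 = -0.88 * (-0.93)^0 = -0.88
i=1: S_1 = -0.88 * (-0.93)^1 ≈ 0.82
i=2: S_2 = -0.88 * (-0.93)^2 ≈ -0.76
i=3: S_3 = -0.88 * (-0.93)^3 ≈ 0.71
i=4: S_4 = -0.88 * (-0.93)^4 ≈ -0.66
The first 5 terms are: [-0.88, 0.82, -0.76, 0.71, -0.66]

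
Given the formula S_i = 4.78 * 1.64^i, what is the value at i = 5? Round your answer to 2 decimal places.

S_5 = 4.78 * 1.64^5 ≈ 4.78 * 11.8637 ≈ 56.71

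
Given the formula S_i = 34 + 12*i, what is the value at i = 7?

S_7 = 34 + 12*7 = 34 + 84 = 118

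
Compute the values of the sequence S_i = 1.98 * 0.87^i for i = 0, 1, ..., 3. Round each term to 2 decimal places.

This is a geometric sequence.
i=0: S_0 = 1.98 * 0.87^0 = 1.98
i=1: S_1 = 1.98 * 0.87^1 ≈ 1.72
i=2: S_2 = 1.98 * 0.87^2 ≈ 1.5
i=3: S_3 = 1.98 * 0.87^3 ≈ 1.3
The first 4 terms are: [1.98, 1.72, 1.5, 1.3]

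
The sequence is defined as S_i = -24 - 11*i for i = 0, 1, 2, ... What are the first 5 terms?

This is an arithmetic sequence.
i=0: S_0 = -24 + -11*0 = -24
i=1: S_1 = -24 + -11*1 = -35
i=2: S_2 = -24 + -11*2 = -46
i=3: S_3 = -24 + -11*3 = -57
i=4: S_4 = -24 + -11*4 = -68
The first 5 terms are: [-24, -35, -46, -57, -68]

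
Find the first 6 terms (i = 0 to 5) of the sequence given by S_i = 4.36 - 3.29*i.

This is an arithmetic sequence.
i=0: S_0 = 4.36 + -3.29*0 = 4.36
i=1: S_1 = 4.36 + -3.29*1 = 1.07
i=2: S_2 = 4.36 + -3.29*2 = -2.22
i=3: S_3 = 4.36 + -3.29*3 = -5.51
i=4: S_4 = 4.36 + -3.29*4 = -8.8
i=5: S_5 = 4.36 + -3.29*5 = -12.09
The first 6 terms are: [4.36, 1.07, -2.22, -5.51, -8.8, -12.09]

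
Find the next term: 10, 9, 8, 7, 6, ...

Differences: 9 - 10 = -1
This is an arithmetic sequence with common difference d = -1.
Next term = 6 + -1 = 5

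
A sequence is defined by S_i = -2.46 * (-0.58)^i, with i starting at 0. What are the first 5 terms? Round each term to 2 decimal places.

This is a geometric sequence.
i=0: S_0 = -2.46 * (-0.58)^0 = -2.46
i=1: S_1 = -2.46 * (-0.58)^1 ≈ 1.43
i=2: S_2 = -2.46 * (-0.58)^2 ≈ -0.83
i=3: S_3 = -2.46 * (-0.58)^3 ≈ 0.48
i=4: S_4 = -2.46 * (-0.58)^4 ≈ -0.28
The first 5 terms are: [-2.46, 1.43, -0.83, 0.48, -0.28]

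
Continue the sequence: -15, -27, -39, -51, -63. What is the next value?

Differences: -27 - -15 = -12
This is an arithmetic sequence with common difference d = -12.
Next term = -63 + -12 = -75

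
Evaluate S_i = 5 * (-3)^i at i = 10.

S_10 = 5 * (-3)^10 = 5 * 59049 = 295245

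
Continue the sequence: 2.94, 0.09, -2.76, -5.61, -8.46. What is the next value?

Differences: 0.09 - 2.94 = -2.85
This is an arithmetic sequence with common difference d = -2.85.
Next term = -8.46 + -2.85 = -11.31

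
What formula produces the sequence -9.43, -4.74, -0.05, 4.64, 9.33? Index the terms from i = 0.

Check differences: -4.74 - -9.43 = 4.69
-0.05 - -4.74 = 4.69
Common difference d = 4.69.
First term a = -9.43.
Formula: S_i = -9.43 + 4.69*i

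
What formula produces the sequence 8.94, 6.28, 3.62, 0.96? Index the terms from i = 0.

Check differences: 6.28 - 8.94 = -2.66
3.62 - 6.28 = -2.66
Common difference d = -2.66.
First term a = 8.94.
Formula: S_i = 8.94 - 2.66*i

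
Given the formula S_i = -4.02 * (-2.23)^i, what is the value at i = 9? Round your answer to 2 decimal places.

S_9 = -4.02 * (-2.23)^9 ≈ -4.02 * -1363.7783 ≈ 5482.39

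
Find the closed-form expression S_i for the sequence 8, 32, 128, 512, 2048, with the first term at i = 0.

Check ratios: 32 / 8 = 4.0
Common ratio r = 4.
First term a = 8.
Formula: S_i = 8 * 4^i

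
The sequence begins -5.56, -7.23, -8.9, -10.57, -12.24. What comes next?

Differences: -7.23 - -5.56 = -1.67
This is an arithmetic sequence with common difference d = -1.67.
Next term = -12.24 + -1.67 = -13.91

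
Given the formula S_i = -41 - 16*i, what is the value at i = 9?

S_9 = -41 + -16*9 = -41 + -144 = -185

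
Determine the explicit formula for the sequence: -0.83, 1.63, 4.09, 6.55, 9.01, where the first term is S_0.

Check differences: 1.63 - -0.83 = 2.46
4.09 - 1.63 = 2.46
Common difference d = 2.46.
First term a = -0.83.
Formula: S_i = -0.83 + 2.46*i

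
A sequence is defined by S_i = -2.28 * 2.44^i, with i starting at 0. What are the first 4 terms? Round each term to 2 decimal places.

This is a geometric sequence.
i=0: S_0 = -2.28 * 2.44^0 = -2.28
i=1: S_1 = -2.28 * 2.44^1 ≈ -5.56
i=2: S_2 = -2.28 * 2.44^2 ≈ -13.57
i=3: S_3 = -2.28 * 2.44^3 ≈ -33.12
The first 4 terms are: [-2.28, -5.56, -13.57, -33.12]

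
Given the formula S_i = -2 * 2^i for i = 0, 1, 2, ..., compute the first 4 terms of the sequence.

This is a geometric sequence.
i=0: S_0 = -2 * 2^0 = -2
i=1: S_1 = -2 * 2^1 = -4
i=2: S_2 = -2 * 2^2 = -8
i=3: S_3 = -2 * 2^3 = -16
The first 4 terms are: [-2, -4, -8, -16]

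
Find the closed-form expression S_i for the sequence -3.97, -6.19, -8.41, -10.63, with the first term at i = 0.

Check differences: -6.19 - -3.97 = -2.22
-8.41 - -6.19 = -2.22
Common difference d = -2.22.
First term a = -3.97.
Formula: S_i = -3.97 - 2.22*i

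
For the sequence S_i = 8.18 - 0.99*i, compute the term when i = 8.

S_8 = 8.18 + -0.99*8 = 8.18 + -7.92 = 0.26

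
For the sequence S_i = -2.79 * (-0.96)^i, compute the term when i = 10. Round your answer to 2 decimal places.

S_10 = -2.79 * (-0.96)^10 ≈ -2.79 * 0.6648 ≈ -1.85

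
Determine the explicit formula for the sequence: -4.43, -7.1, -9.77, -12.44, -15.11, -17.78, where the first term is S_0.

Check differences: -7.1 - -4.43 = -2.67
-9.77 - -7.1 = -2.67
Common difference d = -2.67.
First term a = -4.43.
Formula: S_i = -4.43 - 2.67*i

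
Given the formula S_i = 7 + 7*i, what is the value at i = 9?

S_9 = 7 + 7*9 = 7 + 63 = 70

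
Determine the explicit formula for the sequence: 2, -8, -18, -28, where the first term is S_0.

Check differences: -8 - 2 = -10
-18 - -8 = -10
Common difference d = -10.
First term a = 2.
Formula: S_i = 2 - 10*i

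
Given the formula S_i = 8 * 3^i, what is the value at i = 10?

S_10 = 8 * 3^10 = 8 * 59049 = 472392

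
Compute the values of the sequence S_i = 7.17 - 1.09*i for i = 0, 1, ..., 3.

This is an arithmetic sequence.
i=0: S_0 = 7.17 + -1.09*0 = 7.17
i=1: S_1 = 7.17 + -1.09*1 = 6.08
i=2: S_2 = 7.17 + -1.09*2 = 4.99
i=3: S_3 = 7.17 + -1.09*3 = 3.9
The first 4 terms are: [7.17, 6.08, 4.99, 3.9]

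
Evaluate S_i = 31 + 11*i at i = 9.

S_9 = 31 + 11*9 = 31 + 99 = 130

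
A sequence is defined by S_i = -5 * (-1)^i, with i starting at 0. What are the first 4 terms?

This is a geometric sequence.
i=0: S_0 = -5 * (-1)^0 = -5
i=1: S_1 = -5 * (-1)^1 = 5
i=2: S_2 = -5 * (-1)^2 = -5
i=3: S_3 = -5 * (-1)^3 = 5
The first 4 terms are: [-5, 5, -5, 5]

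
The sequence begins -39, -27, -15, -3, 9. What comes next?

Differences: -27 - -39 = 12
This is an arithmetic sequence with common difference d = 12.
Next term = 9 + 12 = 21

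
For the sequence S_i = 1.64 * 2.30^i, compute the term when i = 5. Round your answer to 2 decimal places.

S_5 = 1.64 * 2.3^5 ≈ 1.64 * 64.3634 ≈ 105.56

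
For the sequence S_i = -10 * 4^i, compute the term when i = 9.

S_9 = -10 * 4^9 = -10 * 262144 = -2621440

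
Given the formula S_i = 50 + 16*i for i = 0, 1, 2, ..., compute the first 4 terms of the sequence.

This is an arithmetic sequence.
i=0: S_0 = 50 + 16*0 = 50
i=1: S_1 = 50 + 16*1 = 66
i=2: S_2 = 50 + 16*2 = 82
i=3: S_3 = 50 + 16*3 = 98
The first 4 terms are: [50, 66, 82, 98]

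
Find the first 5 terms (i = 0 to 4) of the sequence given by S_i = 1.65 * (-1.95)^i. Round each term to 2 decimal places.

This is a geometric sequence.
i=0: S_0 = 1.65 * (-1.95)^0 = 1.65
i=1: S_1 = 1.65 * (-1.95)^1 ≈ -3.22
i=2: S_2 = 1.65 * (-1.95)^2 ≈ 6.27
i=3: S_3 = 1.65 * (-1.95)^3 ≈ -12.23
i=4: S_4 = 1.65 * (-1.95)^4 ≈ 23.86
The first 5 terms are: [1.65, -3.22, 6.27, -12.23, 23.86]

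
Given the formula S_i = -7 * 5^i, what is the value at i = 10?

S_10 = -7 * 5^10 = -7 * 9765625 = -68359375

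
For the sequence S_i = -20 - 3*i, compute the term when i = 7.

S_7 = -20 + -3*7 = -20 + -21 = -41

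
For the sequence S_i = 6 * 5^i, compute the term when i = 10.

S_10 = 6 * 5^10 = 6 * 9765625 = 58593750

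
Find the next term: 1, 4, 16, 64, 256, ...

Ratios: 4 / 1 = 4.0
This is a geometric sequence with common ratio r = 4.
Next term = 256 * 4 = 1024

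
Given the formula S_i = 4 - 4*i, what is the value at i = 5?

S_5 = 4 + -4*5 = 4 + -20 = -16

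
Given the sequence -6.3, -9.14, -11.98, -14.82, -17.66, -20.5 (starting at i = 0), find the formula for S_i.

Check differences: -9.14 - -6.3 = -2.84
-11.98 - -9.14 = -2.84
Common difference d = -2.84.
First term a = -6.3.
Formula: S_i = -6.30 - 2.84*i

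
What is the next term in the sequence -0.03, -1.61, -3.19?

Differences: -1.61 - -0.03 = -1.58
This is an arithmetic sequence with common difference d = -1.58.
Next term = -3.19 + -1.58 = -4.77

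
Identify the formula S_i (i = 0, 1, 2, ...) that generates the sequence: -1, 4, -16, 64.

Check ratios: 4 / -1 = -4.0
Common ratio r = -4.
First term a = -1.
Formula: S_i = -1 * (-4)^i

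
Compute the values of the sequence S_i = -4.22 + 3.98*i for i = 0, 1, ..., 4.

This is an arithmetic sequence.
i=0: S_0 = -4.22 + 3.98*0 = -4.22
i=1: S_1 = -4.22 + 3.98*1 = -0.24
i=2: S_2 = -4.22 + 3.98*2 = 3.74
i=3: S_3 = -4.22 + 3.98*3 = 7.72
i=4: S_4 = -4.22 + 3.98*4 = 11.7
The first 5 terms are: [-4.22, -0.24, 3.74, 7.72, 11.7]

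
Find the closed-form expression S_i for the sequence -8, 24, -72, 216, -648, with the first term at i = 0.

Check ratios: 24 / -8 = -3.0
Common ratio r = -3.
First term a = -8.
Formula: S_i = -8 * (-3)^i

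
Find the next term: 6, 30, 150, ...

Ratios: 30 / 6 = 5.0
This is a geometric sequence with common ratio r = 5.
Next term = 150 * 5 = 750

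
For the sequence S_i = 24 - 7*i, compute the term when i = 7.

S_7 = 24 + -7*7 = 24 + -49 = -25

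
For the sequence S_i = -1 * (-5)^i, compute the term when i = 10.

S_10 = -1 * (-5)^10 = -1 * 9765625 = -9765625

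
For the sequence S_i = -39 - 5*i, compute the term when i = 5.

S_5 = -39 + -5*5 = -39 + -25 = -64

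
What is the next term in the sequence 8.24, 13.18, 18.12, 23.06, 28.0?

Differences: 13.18 - 8.24 = 4.94
This is an arithmetic sequence with common difference d = 4.94.
Next term = 28.0 + 4.94 = 32.94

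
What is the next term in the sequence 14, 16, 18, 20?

Differences: 16 - 14 = 2
This is an arithmetic sequence with common difference d = 2.
Next term = 20 + 2 = 22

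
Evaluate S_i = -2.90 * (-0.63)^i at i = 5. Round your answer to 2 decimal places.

S_5 = -2.9 * (-0.63)^5 ≈ -2.9 * -0.0992 ≈ 0.29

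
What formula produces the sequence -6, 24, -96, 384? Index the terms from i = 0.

Check ratios: 24 / -6 = -4.0
Common ratio r = -4.
First term a = -6.
Formula: S_i = -6 * (-4)^i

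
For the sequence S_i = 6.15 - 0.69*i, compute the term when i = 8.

S_8 = 6.15 + -0.69*8 = 6.15 + -5.52 = 0.63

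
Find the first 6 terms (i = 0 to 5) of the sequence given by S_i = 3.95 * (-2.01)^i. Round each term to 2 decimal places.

This is a geometric sequence.
i=0: S_0 = 3.95 * (-2.01)^0 = 3.95
i=1: S_1 = 3.95 * (-2.01)^1 ≈ -7.94
i=2: S_2 = 3.95 * (-2.01)^2 ≈ 15.96
i=3: S_3 = 3.95 * (-2.01)^3 ≈ -32.08
i=4: S_4 = 3.95 * (-2.01)^4 ≈ 64.47
i=5: S_5 = 3.95 * (-2.01)^5 ≈ -129.59
The first 6 terms are: [3.95, -7.94, 15.96, -32.08, 64.47, -129.59]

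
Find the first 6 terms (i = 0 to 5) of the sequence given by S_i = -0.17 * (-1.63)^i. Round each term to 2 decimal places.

This is a geometric sequence.
i=0: S_0 = -0.17 * (-1.63)^0 = -0.17
i=1: S_1 = -0.17 * (-1.63)^1 ≈ 0.28
i=2: S_2 = -0.17 * (-1.63)^2 ≈ -0.45
i=3: S_3 = -0.17 * (-1.63)^3 ≈ 0.74
i=4: S_4 = -0.17 * (-1.63)^4 ≈ -1.2
i=5: S_5 = -0.17 * (-1.63)^5 ≈ 1.96
The first 6 terms are: [-0.17, 0.28, -0.45, 0.74, -1.2, 1.96]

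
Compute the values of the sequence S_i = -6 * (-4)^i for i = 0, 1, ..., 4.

This is a geometric sequence.
i=0: S_0 = -6 * (-4)^0 = -6
i=1: S_1 = -6 * (-4)^1 = 24
i=2: S_2 = -6 * (-4)^2 = -96
i=3: S_3 = -6 * (-4)^3 = 384
i=4: S_4 = -6 * (-4)^4 = -1536
The first 5 terms are: [-6, 24, -96, 384, -1536]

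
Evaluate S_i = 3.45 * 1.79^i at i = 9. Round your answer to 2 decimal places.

S_9 = 3.45 * 1.79^9 ≈ 3.45 * 188.6589 ≈ 650.87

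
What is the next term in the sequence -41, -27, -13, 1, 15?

Differences: -27 - -41 = 14
This is an arithmetic sequence with common difference d = 14.
Next term = 15 + 14 = 29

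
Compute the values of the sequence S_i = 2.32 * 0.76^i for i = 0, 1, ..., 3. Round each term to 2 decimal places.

This is a geometric sequence.
i=0: S_0 = 2.32 * 0.76^0 = 2.32
i=1: S_1 = 2.32 * 0.76^1 ≈ 1.76
i=2: S_2 = 2.32 * 0.76^2 ≈ 1.34
i=3: S_3 = 2.32 * 0.76^3 ≈ 1.02
The first 4 terms are: [2.32, 1.76, 1.34, 1.02]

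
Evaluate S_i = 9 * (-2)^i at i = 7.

S_7 = 9 * (-2)^7 = 9 * -128 = -1152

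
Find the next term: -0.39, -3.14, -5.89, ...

Differences: -3.14 - -0.39 = -2.75
This is an arithmetic sequence with common difference d = -2.75.
Next term = -5.89 + -2.75 = -8.64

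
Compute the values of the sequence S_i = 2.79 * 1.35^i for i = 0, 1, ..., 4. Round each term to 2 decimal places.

This is a geometric sequence.
i=0: S_0 = 2.79 * 1.35^0 = 2.79
i=1: S_1 = 2.79 * 1.35^1 ≈ 3.77
i=2: S_2 = 2.79 * 1.35^2 ≈ 5.08
i=3: S_3 = 2.79 * 1.35^3 ≈ 6.86
i=4: S_4 = 2.79 * 1.35^4 ≈ 9.27
The first 5 terms are: [2.79, 3.77, 5.08, 6.86, 9.27]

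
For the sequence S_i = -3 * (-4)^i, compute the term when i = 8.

S_8 = -3 * (-4)^8 = -3 * 65536 = -196608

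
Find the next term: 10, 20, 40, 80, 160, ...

Ratios: 20 / 10 = 2.0
This is a geometric sequence with common ratio r = 2.
Next term = 160 * 2 = 320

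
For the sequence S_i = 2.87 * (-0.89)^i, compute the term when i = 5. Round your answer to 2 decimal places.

S_5 = 2.87 * (-0.89)^5 ≈ 2.87 * -0.5584 ≈ -1.6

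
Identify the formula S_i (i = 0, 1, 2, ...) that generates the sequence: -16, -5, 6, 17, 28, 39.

Check differences: -5 - -16 = 11
6 - -5 = 11
Common difference d = 11.
First term a = -16.
Formula: S_i = -16 + 11*i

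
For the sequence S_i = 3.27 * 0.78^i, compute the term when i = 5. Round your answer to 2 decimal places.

S_5 = 3.27 * 0.78^5 ≈ 3.27 * 0.2887 ≈ 0.94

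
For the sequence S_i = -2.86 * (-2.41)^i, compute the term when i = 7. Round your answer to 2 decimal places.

S_7 = -2.86 * (-2.41)^7 ≈ -2.86 * -472.1927 ≈ 1350.47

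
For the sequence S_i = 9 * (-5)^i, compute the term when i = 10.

S_10 = 9 * (-5)^10 = 9 * 9765625 = 87890625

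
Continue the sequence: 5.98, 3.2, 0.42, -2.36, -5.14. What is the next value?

Differences: 3.2 - 5.98 = -2.78
This is an arithmetic sequence with common difference d = -2.78.
Next term = -5.14 + -2.78 = -7.92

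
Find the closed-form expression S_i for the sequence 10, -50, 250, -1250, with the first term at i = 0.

Check ratios: -50 / 10 = -5.0
Common ratio r = -5.
First term a = 10.
Formula: S_i = 10 * (-5)^i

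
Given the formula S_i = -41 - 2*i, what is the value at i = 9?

S_9 = -41 + -2*9 = -41 + -18 = -59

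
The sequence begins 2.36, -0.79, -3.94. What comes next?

Differences: -0.79 - 2.36 = -3.15
This is an arithmetic sequence with common difference d = -3.15.
Next term = -3.94 + -3.15 = -7.09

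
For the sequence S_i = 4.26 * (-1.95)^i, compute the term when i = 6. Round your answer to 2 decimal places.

S_6 = 4.26 * (-1.95)^6 ≈ 4.26 * 54.9804 ≈ 234.22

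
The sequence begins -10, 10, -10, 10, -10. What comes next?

Ratios: 10 / -10 = -1.0
This is a geometric sequence with common ratio r = -1.
Next term = -10 * -1 = 10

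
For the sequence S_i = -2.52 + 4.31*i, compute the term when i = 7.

S_7 = -2.52 + 4.31*7 = -2.52 + 30.17 = 27.65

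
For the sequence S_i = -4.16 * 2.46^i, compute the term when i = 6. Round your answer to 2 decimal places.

S_6 = -4.16 * 2.46^6 ≈ -4.16 * 221.6209 ≈ -921.94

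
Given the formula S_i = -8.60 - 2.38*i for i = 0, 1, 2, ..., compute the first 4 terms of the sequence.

This is an arithmetic sequence.
i=0: S_0 = -8.6 + -2.38*0 = -8.6
i=1: S_1 = -8.6 + -2.38*1 = -10.98
i=2: S_2 = -8.6 + -2.38*2 = -13.36
i=3: S_3 = -8.6 + -2.38*3 = -15.74
The first 4 terms are: [-8.6, -10.98, -13.36, -15.74]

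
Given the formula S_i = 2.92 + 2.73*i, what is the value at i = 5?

S_5 = 2.92 + 2.73*5 = 2.92 + 13.65 = 16.57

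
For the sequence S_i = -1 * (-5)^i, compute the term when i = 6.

S_6 = -1 * (-5)^6 = -1 * 15625 = -15625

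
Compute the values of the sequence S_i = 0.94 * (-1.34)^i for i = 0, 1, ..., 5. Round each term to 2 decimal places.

This is a geometric sequence.
i=0: S_0 = 0.94 * (-1.34)^0 = 0.94
i=1: S_1 = 0.94 * (-1.34)^1 ≈ -1.26
i=2: S_2 = 0.94 * (-1.34)^2 ≈ 1.69
i=3: S_3 = 0.94 * (-1.34)^3 ≈ -2.26
i=4: S_4 = 0.94 * (-1.34)^4 ≈ 3.03
i=5: S_5 = 0.94 * (-1.34)^5 ≈ -4.06
The first 6 terms are: [0.94, -1.26, 1.69, -2.26, 3.03, -4.06]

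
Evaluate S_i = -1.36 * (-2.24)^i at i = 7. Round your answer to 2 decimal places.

S_7 = -1.36 * (-2.24)^7 ≈ -1.36 * -282.9672 ≈ 384.84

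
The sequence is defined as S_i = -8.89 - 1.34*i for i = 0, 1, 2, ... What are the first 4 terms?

This is an arithmetic sequence.
i=0: S_0 = -8.89 + -1.34*0 = -8.89
i=1: S_1 = -8.89 + -1.34*1 = -10.23
i=2: S_2 = -8.89 + -1.34*2 = -11.57
i=3: S_3 = -8.89 + -1.34*3 = -12.91
The first 4 terms are: [-8.89, -10.23, -11.57, -12.91]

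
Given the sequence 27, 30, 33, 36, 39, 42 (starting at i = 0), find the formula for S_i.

Check differences: 30 - 27 = 3
33 - 30 = 3
Common difference d = 3.
First term a = 27.
Formula: S_i = 27 + 3*i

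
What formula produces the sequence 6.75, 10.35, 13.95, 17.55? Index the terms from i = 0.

Check differences: 10.35 - 6.75 = 3.6
13.95 - 10.35 = 3.6
Common difference d = 3.6.
First term a = 6.75.
Formula: S_i = 6.75 + 3.60*i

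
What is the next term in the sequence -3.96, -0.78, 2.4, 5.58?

Differences: -0.78 - -3.96 = 3.18
This is an arithmetic sequence with common difference d = 3.18.
Next term = 5.58 + 3.18 = 8.76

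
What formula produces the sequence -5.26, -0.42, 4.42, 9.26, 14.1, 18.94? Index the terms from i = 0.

Check differences: -0.42 - -5.26 = 4.84
4.42 - -0.42 = 4.84
Common difference d = 4.84.
First term a = -5.26.
Formula: S_i = -5.26 + 4.84*i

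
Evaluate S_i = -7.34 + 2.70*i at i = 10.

S_10 = -7.34 + 2.7*10 = -7.34 + 27.0 = 19.66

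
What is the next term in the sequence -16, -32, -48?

Differences: -32 - -16 = -16
This is an arithmetic sequence with common difference d = -16.
Next term = -48 + -16 = -64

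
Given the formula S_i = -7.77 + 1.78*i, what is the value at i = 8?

S_8 = -7.77 + 1.78*8 = -7.77 + 14.24 = 6.47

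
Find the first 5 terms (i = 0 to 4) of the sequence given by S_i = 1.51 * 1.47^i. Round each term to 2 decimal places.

This is a geometric sequence.
i=0: S_0 = 1.51 * 1.47^0 = 1.51
i=1: S_1 = 1.51 * 1.47^1 ≈ 2.22
i=2: S_2 = 1.51 * 1.47^2 ≈ 3.26
i=3: S_3 = 1.51 * 1.47^3 ≈ 4.8
i=4: S_4 = 1.51 * 1.47^4 ≈ 7.05
The first 5 terms are: [1.51, 2.22, 3.26, 4.8, 7.05]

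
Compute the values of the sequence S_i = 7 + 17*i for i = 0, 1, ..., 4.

This is an arithmetic sequence.
i=0: S_0 = 7 + 17*0 = 7
i=1: S_1 = 7 + 17*1 = 24
i=2: S_2 = 7 + 17*2 = 41
i=3: S_3 = 7 + 17*3 = 58
i=4: S_4 = 7 + 17*4 = 75
The first 5 terms are: [7, 24, 41, 58, 75]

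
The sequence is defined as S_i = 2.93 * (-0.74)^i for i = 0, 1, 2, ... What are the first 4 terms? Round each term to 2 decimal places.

This is a geometric sequence.
i=0: S_0 = 2.93 * (-0.74)^0 = 2.93
i=1: S_1 = 2.93 * (-0.74)^1 ≈ -2.17
i=2: S_2 = 2.93 * (-0.74)^2 ≈ 1.6
i=3: S_3 = 2.93 * (-0.74)^3 ≈ -1.19
The first 4 terms are: [2.93, -2.17, 1.6, -1.19]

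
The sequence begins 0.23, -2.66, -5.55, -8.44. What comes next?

Differences: -2.66 - 0.23 = -2.89
This is an arithmetic sequence with common difference d = -2.89.
Next term = -8.44 + -2.89 = -11.33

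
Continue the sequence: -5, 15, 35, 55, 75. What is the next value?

Differences: 15 - -5 = 20
This is an arithmetic sequence with common difference d = 20.
Next term = 75 + 20 = 95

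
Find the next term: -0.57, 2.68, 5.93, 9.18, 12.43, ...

Differences: 2.68 - -0.57 = 3.25
This is an arithmetic sequence with common difference d = 3.25.
Next term = 12.43 + 3.25 = 15.68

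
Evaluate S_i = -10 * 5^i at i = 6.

S_6 = -10 * 5^6 = -10 * 15625 = -156250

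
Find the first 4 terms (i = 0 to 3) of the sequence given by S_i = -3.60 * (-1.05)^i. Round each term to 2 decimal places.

This is a geometric sequence.
i=0: S_0 = -3.6 * (-1.05)^0 = -3.6
i=1: S_1 = -3.6 * (-1.05)^1 = 3.78
i=2: S_2 = -3.6 * (-1.05)^2 ≈ -3.97
i=3: S_3 = -3.6 * (-1.05)^3 ≈ 4.17
The first 4 terms are: [-3.6, 3.78, -3.97, 4.17]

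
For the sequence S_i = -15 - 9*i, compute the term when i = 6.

S_6 = -15 + -9*6 = -15 + -54 = -69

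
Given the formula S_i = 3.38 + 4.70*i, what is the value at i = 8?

S_8 = 3.38 + 4.7*8 = 3.38 + 37.6 = 40.98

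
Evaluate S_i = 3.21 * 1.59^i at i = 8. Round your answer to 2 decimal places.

S_8 = 3.21 * 1.59^8 ≈ 3.21 * 40.8486 ≈ 131.12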